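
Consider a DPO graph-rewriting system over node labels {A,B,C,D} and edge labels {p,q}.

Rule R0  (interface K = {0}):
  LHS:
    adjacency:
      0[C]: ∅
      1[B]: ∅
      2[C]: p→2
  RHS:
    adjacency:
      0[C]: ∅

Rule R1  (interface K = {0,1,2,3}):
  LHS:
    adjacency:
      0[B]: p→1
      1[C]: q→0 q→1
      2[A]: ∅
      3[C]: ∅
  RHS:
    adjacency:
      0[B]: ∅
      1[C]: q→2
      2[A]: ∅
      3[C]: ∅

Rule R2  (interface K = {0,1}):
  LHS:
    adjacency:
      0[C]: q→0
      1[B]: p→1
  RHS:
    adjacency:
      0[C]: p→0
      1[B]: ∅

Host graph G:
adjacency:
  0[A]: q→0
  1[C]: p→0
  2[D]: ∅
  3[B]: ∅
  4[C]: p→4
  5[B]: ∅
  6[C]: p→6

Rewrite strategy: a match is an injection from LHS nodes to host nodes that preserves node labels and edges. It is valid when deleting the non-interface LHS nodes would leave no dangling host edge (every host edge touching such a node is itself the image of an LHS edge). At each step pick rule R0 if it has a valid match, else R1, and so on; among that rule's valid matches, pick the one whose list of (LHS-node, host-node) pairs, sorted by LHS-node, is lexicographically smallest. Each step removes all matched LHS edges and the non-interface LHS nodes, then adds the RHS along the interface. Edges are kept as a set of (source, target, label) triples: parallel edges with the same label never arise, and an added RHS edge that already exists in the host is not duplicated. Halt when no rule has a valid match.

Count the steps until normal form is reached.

Answer: 2

Steps:
[0] host  ⇒  7 nodes, 4 edges  {0-q->0 1-p->0 4-p->4 6-p->6}
[1] R0 @ {0↦1, 1↦3, 2↦4}  ⇒  5 nodes, 3 edges  {0-q->0 1-p->0 6-p->6}
[2] R0 @ {0↦1, 1↦5, 2↦6}  ⇒  3 nodes, 2 edges  {0-q->0 1-p->0}
normal form: no rule applies after step 2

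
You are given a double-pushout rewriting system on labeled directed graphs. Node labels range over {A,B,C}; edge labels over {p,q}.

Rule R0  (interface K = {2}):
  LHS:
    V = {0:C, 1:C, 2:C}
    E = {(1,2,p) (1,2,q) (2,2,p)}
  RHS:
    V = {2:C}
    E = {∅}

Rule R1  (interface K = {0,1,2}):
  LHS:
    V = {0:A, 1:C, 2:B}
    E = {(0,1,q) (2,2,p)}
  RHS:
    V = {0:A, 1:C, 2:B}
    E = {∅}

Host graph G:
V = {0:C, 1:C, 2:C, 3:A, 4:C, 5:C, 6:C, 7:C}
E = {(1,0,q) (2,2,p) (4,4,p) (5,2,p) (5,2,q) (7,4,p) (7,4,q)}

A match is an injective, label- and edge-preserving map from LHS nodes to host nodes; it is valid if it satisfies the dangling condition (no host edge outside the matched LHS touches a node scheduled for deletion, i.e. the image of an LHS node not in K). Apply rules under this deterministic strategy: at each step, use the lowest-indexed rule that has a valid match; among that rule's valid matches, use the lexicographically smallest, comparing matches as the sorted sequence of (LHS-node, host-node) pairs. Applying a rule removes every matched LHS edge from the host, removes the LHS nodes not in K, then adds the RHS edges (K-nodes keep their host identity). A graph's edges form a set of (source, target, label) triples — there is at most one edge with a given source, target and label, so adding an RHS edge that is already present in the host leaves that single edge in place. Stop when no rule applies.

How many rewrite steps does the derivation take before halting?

[0] host  ⇒  8 nodes, 7 edges  {1-q->0 2-p->2 4-p->4 5-p->2 5-q->2 7-p->4 7-q->4}
[1] R0 @ {0↦6, 1↦5, 2↦2}  ⇒  6 nodes, 4 edges  {1-q->0 4-p->4 7-p->4 7-q->4}
[2] R0 @ {0↦2, 1↦7, 2↦4}  ⇒  4 nodes, 1 edges  {1-q->0}
halt: no rule applies after step 2

Answer: 2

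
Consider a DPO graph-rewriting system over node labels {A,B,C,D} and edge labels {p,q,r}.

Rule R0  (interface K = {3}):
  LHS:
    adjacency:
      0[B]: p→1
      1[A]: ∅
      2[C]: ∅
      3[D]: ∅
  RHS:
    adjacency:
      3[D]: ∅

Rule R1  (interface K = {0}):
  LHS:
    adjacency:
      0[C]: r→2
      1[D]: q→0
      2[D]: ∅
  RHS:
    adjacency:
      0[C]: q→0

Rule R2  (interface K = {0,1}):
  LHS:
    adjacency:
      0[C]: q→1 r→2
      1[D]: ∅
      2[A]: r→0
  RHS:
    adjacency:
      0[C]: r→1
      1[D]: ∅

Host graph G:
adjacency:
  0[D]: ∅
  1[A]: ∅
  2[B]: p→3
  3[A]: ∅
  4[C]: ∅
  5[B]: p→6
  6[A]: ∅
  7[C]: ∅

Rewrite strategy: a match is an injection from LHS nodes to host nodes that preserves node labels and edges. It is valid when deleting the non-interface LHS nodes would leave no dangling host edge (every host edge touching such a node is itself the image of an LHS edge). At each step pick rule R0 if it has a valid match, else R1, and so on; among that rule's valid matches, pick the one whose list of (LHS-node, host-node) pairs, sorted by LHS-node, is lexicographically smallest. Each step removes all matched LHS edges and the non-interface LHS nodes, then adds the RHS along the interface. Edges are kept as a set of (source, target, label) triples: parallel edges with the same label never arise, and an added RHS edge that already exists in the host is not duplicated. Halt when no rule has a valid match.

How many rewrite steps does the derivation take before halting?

initial: |V|=8 |E|=2  E = 2-p->3 5-p->6
step 1: apply R0 at {0↦2, 1↦3, 2↦4, 3↦0}  → |V|=5 |E|=1  E = 5-p->6
step 2: apply R0 at {0↦5, 1↦6, 2↦7, 3↦0}  → |V|=2 |E|=0  E = ∅
halt: no rule applies after step 2

Answer: 2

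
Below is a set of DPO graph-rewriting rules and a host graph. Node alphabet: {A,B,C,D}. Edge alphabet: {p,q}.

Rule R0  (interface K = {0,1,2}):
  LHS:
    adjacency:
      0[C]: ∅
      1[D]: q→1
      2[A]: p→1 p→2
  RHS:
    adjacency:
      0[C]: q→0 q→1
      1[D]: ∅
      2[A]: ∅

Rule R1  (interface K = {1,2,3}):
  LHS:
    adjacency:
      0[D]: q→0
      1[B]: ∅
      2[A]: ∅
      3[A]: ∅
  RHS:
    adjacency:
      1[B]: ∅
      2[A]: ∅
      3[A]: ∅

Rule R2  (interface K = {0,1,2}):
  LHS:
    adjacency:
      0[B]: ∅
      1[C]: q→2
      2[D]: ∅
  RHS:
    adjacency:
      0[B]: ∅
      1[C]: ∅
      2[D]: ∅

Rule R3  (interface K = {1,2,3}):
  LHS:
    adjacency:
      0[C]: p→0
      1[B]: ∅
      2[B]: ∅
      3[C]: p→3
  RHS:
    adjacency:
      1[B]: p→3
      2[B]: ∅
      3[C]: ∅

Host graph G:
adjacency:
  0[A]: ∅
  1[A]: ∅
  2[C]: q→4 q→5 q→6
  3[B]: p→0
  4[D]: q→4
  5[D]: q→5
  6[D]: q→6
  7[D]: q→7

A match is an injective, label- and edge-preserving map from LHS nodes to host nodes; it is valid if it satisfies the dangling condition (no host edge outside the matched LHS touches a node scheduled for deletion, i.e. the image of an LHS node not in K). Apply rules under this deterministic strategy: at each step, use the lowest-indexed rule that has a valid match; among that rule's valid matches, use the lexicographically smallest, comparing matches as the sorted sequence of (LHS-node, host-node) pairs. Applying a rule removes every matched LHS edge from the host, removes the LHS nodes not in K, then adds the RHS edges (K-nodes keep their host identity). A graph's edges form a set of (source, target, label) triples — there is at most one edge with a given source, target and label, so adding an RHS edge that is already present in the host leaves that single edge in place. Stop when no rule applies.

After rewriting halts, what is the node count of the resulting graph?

Answer: 4

Rewrite trace:
initial: |V|=8 |E|=8  E = 2-q->4 2-q->5 2-q->6 3-p->0 4-q->4 5-q->5 6-q->6 7-q->7
step 1: apply R1 at {0↦7, 1↦3, 2↦0, 3↦1}  → |V|=7 |E|=7  E = 2-q->4 2-q->5 2-q->6 3-p->0 4-q->4 5-q->5 6-q->6
step 2: apply R2 at {0↦3, 1↦2, 2↦4}  → |V|=7 |E|=6  E = 2-q->5 2-q->6 3-p->0 4-q->4 5-q->5 6-q->6
step 3: apply R1 at {0↦4, 1↦3, 2↦0, 3↦1}  → |V|=6 |E|=5  E = 2-q->5 2-q->6 3-p->0 5-q->5 6-q->6
step 4: apply R2 at {0↦3, 1↦2, 2↦5}  → |V|=6 |E|=4  E = 2-q->6 3-p->0 5-q->5 6-q->6
step 5: apply R1 at {0↦5, 1↦3, 2↦0, 3↦1}  → |V|=5 |E|=3  E = 2-q->6 3-p->0 6-q->6
step 6: apply R2 at {0↦3, 1↦2, 2↦6}  → |V|=5 |E|=2  E = 3-p->0 6-q->6
step 7: apply R1 at {0↦6, 1↦3, 2↦0, 3↦1}  → |V|=4 |E|=1  E = 3-p->0
halt: no rule applies after step 7
NF nodes: {0:A, 1:A, 2:C, 3:B}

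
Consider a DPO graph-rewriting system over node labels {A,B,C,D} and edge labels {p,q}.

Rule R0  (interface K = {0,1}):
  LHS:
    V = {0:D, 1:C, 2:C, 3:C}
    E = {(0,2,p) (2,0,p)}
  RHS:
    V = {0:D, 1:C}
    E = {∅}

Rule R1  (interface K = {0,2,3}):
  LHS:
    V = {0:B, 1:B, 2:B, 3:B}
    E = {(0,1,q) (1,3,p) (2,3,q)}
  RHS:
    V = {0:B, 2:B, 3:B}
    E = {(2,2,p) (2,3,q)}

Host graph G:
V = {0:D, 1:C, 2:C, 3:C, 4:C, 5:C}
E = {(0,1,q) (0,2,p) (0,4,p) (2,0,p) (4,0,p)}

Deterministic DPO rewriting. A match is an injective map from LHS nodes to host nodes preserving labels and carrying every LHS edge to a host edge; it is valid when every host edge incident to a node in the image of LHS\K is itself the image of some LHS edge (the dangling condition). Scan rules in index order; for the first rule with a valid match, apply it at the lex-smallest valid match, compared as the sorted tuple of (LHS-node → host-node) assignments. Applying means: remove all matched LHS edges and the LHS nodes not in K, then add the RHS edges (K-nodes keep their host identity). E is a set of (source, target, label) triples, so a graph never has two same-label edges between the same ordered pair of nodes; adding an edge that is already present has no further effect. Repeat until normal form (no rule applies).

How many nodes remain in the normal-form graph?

initial: |V|=6 |E|=5  E = 0-q->1 0-p->2 0-p->4 2-p->0 4-p->0
step 1: apply R0 at {0↦0, 1↦1, 2↦2, 3↦3}  → |V|=4 |E|=3  E = 0-q->1 0-p->4 4-p->0
step 2: apply R0 at {0↦0, 1↦1, 2↦4, 3↦5}  → |V|=2 |E|=1  E = 0-q->1
halt: no rule applies after step 2
NF nodes: {0:D, 1:C}

Answer: 2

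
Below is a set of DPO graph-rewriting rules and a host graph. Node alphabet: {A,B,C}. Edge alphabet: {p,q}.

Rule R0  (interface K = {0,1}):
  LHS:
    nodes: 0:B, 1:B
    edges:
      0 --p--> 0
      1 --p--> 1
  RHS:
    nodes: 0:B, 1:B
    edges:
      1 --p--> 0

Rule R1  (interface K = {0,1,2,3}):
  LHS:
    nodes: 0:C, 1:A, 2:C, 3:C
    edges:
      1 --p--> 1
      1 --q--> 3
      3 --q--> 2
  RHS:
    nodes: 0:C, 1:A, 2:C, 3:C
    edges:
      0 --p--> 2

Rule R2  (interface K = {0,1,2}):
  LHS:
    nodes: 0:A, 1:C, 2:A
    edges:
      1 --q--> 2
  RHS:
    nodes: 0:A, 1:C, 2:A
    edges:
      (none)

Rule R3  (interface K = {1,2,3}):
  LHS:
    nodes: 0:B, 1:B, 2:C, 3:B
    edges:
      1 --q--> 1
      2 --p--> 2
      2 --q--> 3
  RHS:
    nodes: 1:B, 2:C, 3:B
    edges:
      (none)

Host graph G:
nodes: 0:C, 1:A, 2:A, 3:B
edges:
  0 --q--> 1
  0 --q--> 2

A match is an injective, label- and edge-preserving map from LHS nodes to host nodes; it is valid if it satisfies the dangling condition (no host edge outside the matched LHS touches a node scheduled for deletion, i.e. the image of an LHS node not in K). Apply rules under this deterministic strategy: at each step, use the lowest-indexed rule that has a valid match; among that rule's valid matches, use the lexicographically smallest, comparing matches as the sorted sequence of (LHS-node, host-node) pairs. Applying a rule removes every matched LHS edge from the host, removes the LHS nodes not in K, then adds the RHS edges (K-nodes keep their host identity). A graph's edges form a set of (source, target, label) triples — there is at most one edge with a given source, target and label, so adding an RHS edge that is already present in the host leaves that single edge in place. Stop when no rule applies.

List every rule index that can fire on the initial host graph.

R0: no valid match — LHS pattern not found
R1: no valid match — LHS pattern not found
R2: 2 valid matches — {0↦1, 1↦0, 2↦2}, {0↦2, 1↦0, 2↦1}
R3: no valid match — LHS pattern not found

Answer: [R2]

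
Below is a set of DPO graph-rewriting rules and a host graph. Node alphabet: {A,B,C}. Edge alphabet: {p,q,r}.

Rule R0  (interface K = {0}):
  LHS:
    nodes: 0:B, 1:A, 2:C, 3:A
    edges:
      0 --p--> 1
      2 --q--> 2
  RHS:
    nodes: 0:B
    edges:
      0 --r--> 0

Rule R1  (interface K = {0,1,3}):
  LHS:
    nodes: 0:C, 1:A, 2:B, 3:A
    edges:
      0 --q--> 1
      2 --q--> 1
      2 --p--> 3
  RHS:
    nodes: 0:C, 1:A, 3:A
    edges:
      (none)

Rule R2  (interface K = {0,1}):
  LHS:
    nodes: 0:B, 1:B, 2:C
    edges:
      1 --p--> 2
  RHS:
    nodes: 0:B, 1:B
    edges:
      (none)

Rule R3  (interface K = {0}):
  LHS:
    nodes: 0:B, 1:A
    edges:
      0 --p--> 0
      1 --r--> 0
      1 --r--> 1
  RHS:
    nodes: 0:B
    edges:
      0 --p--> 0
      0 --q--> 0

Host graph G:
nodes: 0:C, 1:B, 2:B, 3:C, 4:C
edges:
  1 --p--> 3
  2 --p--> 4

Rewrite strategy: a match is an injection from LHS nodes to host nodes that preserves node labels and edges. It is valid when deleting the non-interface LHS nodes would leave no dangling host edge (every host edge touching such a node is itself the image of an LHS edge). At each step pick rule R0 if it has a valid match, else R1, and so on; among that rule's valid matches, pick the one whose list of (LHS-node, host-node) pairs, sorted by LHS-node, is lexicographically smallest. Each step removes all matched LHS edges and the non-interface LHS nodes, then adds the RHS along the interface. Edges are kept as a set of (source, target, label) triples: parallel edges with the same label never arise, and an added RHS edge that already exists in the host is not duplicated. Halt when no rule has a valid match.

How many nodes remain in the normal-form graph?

Answer: 3

Steps:
[0] host  ⇒  5 nodes, 2 edges  {1-p->3 2-p->4}
[1] R2 @ {0↦1, 1↦2, 2↦4}  ⇒  4 nodes, 1 edges  {1-p->3}
[2] R2 @ {0↦2, 1↦1, 2↦3}  ⇒  3 nodes, 0 edges  {∅}
halt: no rule applies after step 2
NF nodes: {0:C, 1:B, 2:B}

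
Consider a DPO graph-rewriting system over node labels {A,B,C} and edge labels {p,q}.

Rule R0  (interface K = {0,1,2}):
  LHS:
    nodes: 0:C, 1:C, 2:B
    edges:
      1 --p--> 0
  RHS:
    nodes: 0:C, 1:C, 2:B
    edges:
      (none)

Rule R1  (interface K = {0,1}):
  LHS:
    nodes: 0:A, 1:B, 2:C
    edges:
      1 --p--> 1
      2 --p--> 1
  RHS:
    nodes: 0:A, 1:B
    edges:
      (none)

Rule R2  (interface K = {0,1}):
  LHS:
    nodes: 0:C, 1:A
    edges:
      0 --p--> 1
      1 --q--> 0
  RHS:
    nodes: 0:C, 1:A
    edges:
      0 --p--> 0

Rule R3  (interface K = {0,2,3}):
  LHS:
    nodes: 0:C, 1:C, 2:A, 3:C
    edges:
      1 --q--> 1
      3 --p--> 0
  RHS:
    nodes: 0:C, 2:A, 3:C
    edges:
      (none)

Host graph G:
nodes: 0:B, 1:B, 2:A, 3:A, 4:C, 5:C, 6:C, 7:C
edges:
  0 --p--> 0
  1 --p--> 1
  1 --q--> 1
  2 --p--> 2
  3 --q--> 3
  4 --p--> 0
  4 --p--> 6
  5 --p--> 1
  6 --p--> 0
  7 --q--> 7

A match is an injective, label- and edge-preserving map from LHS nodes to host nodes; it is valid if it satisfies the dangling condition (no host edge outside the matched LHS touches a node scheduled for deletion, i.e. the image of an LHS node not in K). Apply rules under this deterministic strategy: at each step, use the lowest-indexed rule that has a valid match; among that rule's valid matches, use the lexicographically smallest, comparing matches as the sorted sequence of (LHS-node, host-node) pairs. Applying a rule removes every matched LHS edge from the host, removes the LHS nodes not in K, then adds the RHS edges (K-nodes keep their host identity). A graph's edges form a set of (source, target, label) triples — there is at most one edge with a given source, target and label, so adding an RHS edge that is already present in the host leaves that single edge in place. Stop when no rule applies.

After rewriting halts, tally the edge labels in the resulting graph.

Answer: p:2 q:3

Rewrite trace:
start.  V:8 E:10  edges: 0-p->0 1-p->1 1-q->1 2-p->2 3-q->3 4-p->0 4-p->6 5-p->1 6-p->0 7-q->7
1. fire R0 via {0↦6, 1↦4, 2↦0}  →  V:8 E:9  edges: 0-p->0 1-p->1 1-q->1 2-p->2 3-q->3 4-p->0 5-p->1 6-p->0 7-q->7
2. fire R1 via {0↦2, 1↦0, 2↦4}  →  V:7 E:7  edges: 1-p->1 1-q->1 2-p->2 3-q->3 5-p->1 6-p->0 7-q->7
3. fire R1 via {0↦2, 1↦1, 2↦5}  →  V:6 E:5  edges: 1-q->1 2-p->2 3-q->3 6-p->0 7-q->7
final graph: no rule applies after step 3
NF edges: [(1, 1, 'q'), (2, 2, 'p'), (3, 3, 'q'), (6, 0, 'p'), (7, 7, 'q')]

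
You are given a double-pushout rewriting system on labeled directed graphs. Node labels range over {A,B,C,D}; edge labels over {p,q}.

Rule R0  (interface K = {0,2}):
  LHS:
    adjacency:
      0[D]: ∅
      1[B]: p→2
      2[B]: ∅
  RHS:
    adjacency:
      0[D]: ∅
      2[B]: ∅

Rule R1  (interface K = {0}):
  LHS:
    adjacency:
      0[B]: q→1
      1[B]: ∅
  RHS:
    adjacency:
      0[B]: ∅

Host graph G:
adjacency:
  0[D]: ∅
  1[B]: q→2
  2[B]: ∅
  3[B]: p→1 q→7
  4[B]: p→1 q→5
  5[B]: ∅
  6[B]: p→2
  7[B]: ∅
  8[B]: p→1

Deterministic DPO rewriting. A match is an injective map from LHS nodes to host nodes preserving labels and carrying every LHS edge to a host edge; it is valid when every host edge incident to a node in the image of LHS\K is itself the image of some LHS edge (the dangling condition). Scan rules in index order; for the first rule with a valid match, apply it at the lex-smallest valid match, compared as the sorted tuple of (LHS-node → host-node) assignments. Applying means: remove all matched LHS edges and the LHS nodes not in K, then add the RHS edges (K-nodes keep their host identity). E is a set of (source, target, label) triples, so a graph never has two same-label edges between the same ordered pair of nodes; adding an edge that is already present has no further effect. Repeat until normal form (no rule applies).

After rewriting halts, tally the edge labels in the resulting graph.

start.  V:9 E:7  edges: 1-q->2 3-p->1 3-q->7 4-p->1 4-q->5 6-p->2 8-p->1
1. fire R0 via {0↦0, 1↦6, 2↦2}  →  V:8 E:6  edges: 1-q->2 3-p->1 3-q->7 4-p->1 4-q->5 8-p->1
2. fire R0 via {0↦0, 1↦8, 2↦1}  →  V:7 E:5  edges: 1-q->2 3-p->1 3-q->7 4-p->1 4-q->5
3. fire R1 via {0↦1, 1↦2}  →  V:6 E:4  edges: 3-p->1 3-q->7 4-p->1 4-q->5
4. fire R1 via {0↦3, 1↦7}  →  V:5 E:3  edges: 3-p->1 4-p->1 4-q->5
5. fire R0 via {0↦0, 1↦3, 2↦1}  →  V:4 E:2  edges: 4-p->1 4-q->5
6. fire R1 via {0↦4, 1↦5}  →  V:3 E:1  edges: 4-p->1
7. fire R0 via {0↦0, 1↦4, 2↦1}  →  V:2 E:0  edges: ∅
normal form: no rule applies after step 7
NF edges: []

Answer: (no edges)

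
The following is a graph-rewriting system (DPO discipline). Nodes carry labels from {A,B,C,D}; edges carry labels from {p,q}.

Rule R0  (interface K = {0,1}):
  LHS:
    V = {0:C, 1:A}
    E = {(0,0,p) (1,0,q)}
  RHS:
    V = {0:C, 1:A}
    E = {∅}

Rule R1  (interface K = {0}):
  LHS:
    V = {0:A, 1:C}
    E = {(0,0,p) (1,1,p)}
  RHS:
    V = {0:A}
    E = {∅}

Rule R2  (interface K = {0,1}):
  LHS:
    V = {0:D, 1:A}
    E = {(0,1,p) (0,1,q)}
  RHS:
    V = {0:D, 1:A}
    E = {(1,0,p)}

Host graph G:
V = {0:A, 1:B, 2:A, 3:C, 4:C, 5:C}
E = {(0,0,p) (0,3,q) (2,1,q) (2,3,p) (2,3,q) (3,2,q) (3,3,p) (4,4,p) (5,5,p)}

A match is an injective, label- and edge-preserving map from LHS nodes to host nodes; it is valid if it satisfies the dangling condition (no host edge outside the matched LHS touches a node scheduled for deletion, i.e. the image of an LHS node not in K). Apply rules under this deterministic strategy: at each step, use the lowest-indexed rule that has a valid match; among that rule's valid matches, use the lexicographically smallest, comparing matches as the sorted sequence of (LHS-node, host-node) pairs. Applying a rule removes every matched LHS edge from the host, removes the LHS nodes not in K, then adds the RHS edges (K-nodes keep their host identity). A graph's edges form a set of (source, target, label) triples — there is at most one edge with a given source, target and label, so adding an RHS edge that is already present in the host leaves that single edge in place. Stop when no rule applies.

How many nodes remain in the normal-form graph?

[0] host  ⇒  6 nodes, 9 edges  {0-p->0 0-q->3 2-q->1 2-p->3 2-q->3 3-q->2 3-p->3 4-p->4 5-p->5}
[1] R0 @ {0↦3, 1↦0}  ⇒  6 nodes, 7 edges  {0-p->0 2-q->1 2-p->3 2-q->3 3-q->2 4-p->4 5-p->5}
[2] R1 @ {0↦0, 1↦4}  ⇒  5 nodes, 5 edges  {2-q->1 2-p->3 2-q->3 3-q->2 5-p->5}
final graph: no rule applies after step 2
NF nodes: {0:A, 1:B, 2:A, 3:C, 5:C}

Answer: 5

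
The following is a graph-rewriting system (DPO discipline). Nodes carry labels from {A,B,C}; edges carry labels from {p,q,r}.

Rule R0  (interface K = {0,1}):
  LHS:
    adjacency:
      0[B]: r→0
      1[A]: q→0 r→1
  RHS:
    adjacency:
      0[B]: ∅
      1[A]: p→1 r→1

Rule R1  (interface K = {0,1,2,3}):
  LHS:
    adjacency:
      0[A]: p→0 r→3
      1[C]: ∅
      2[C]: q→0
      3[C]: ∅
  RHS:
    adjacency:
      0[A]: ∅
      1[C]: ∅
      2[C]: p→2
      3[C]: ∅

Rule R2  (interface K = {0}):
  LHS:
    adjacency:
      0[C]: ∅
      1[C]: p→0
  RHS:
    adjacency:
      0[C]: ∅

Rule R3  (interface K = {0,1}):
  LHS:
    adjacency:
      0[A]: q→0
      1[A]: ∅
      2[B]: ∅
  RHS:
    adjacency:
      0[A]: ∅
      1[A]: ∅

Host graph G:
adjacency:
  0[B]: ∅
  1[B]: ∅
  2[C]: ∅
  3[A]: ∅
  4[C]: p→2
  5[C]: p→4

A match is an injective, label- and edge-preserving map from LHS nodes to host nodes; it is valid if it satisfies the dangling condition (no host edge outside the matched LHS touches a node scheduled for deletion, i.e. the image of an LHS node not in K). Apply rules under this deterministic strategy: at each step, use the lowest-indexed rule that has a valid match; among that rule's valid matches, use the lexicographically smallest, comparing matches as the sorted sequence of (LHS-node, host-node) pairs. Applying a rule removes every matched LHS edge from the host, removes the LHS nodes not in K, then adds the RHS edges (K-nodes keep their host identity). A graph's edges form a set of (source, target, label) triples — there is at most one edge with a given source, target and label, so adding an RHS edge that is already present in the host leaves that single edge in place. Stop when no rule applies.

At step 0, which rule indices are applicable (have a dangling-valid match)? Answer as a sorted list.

Answer: [R2]

Rewrite trace:
R0: no valid match — LHS pattern not found
R1: no valid match — LHS pattern not found
R2: 1 valid match — {0↦4, 1↦5}
R3: no valid match — LHS pattern not found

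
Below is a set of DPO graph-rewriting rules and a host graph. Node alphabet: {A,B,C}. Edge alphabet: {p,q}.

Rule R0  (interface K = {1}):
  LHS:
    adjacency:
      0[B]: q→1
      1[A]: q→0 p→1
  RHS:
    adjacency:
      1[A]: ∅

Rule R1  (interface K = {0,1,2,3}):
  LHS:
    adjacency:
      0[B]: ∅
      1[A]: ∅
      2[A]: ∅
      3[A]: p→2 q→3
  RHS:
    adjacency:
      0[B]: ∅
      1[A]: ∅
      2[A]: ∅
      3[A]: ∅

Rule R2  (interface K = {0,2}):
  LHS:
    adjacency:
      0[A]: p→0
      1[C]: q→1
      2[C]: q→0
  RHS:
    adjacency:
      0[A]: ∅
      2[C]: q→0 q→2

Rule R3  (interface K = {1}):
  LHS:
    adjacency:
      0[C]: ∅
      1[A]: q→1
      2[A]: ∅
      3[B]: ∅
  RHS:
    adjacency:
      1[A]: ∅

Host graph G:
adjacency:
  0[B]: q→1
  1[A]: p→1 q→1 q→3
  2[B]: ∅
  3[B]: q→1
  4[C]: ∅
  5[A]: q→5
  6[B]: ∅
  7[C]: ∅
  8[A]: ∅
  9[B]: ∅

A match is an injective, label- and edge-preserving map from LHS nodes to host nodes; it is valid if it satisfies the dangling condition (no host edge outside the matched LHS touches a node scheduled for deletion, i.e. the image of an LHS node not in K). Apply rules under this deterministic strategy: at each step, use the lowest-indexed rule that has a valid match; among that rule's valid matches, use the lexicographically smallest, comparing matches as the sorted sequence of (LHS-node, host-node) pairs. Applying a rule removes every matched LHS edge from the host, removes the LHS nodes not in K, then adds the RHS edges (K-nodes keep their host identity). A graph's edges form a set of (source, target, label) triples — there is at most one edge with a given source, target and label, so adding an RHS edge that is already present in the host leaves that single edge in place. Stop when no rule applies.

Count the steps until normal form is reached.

start.  V:10 E:6  edges: 0-q->1 1-p->1 1-q->1 1-q->3 3-q->1 5-q->5
1. fire R0 via {0↦3, 1↦1}  →  V:9 E:3  edges: 0-q->1 1-q->1 5-q->5
2. fire R3 via {0↦4, 1↦1, 2↦8, 3↦2}  →  V:6 E:2  edges: 0-q->1 5-q->5
normal form: no rule applies after step 2

Answer: 2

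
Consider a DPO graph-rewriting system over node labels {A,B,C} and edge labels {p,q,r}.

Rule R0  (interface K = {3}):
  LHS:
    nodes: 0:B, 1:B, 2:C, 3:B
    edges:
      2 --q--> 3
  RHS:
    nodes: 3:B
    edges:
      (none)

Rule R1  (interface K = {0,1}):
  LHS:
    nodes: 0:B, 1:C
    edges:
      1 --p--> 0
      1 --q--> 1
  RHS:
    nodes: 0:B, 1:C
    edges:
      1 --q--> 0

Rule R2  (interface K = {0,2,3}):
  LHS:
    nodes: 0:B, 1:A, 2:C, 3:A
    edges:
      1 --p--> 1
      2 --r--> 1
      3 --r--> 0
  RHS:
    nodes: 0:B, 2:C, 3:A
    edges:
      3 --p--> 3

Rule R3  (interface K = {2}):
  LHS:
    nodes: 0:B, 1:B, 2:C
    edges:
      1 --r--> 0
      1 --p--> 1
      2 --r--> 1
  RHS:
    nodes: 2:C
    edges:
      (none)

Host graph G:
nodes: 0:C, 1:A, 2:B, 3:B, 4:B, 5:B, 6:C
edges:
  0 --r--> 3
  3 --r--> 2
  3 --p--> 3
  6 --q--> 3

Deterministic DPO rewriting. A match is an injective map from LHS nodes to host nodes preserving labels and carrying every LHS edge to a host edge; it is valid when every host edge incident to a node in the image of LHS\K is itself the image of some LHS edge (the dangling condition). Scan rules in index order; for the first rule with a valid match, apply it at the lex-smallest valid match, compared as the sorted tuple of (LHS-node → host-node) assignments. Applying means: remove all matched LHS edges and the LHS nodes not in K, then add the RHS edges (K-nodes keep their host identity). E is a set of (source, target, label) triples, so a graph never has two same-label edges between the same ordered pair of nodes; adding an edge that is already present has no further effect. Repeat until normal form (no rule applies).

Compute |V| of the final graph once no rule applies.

Answer: 2

Derivation:
initial: |V|=7 |E|=4  E = 0-r->3 3-r->2 3-p->3 6-q->3
step 1: apply R0 at {0↦4, 1↦5, 2↦6, 3↦3}  → |V|=4 |E|=3  E = 0-r->3 3-r->2 3-p->3
step 2: apply R3 at {0↦2, 1↦3, 2↦0}  → |V|=2 |E|=0  E = ∅
normal form: no rule applies after step 2
NF nodes: {0:C, 1:A}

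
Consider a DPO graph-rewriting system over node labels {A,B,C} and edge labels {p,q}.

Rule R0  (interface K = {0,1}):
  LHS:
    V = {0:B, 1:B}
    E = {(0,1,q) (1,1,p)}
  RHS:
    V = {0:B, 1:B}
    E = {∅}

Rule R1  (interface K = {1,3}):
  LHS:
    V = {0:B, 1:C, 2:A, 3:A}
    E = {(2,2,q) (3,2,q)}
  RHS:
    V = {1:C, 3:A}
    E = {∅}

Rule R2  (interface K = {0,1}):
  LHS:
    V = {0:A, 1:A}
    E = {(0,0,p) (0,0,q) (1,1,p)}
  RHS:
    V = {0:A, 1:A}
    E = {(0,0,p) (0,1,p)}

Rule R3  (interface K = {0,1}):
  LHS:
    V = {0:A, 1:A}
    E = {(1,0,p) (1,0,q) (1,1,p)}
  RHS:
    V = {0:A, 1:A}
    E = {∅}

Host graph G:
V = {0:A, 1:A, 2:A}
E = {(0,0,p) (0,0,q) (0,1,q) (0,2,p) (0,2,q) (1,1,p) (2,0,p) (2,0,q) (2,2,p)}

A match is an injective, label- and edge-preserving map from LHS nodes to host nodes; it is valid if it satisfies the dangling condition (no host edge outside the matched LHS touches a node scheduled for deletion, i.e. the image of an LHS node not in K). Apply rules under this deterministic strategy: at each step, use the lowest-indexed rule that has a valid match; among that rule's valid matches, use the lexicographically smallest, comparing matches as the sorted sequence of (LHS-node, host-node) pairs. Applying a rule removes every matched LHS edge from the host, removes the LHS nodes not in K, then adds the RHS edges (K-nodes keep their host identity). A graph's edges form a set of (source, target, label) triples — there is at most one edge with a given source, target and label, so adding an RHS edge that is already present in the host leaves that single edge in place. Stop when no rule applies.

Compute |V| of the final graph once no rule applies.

Answer: 3

Steps:
start.  V:3 E:9  edges: 0-p->0 0-q->0 0-q->1 0-p->2 0-q->2 1-p->1 2-p->0 2-q->0 2-p->2
1. fire R2 via {0↦0, 1↦1}  →  V:3 E:8  edges: 0-p->0 0-p->1 0-q->1 0-p->2 0-q->2 2-p->0 2-q->0 2-p->2
2. fire R3 via {0↦0, 1↦2}  →  V:3 E:5  edges: 0-p->0 0-p->1 0-q->1 0-p->2 0-q->2
3. fire R3 via {0↦1, 1↦0}  →  V:3 E:2  edges: 0-p->2 0-q->2
normal form: no rule applies after step 3
NF nodes: {0:A, 1:A, 2:A}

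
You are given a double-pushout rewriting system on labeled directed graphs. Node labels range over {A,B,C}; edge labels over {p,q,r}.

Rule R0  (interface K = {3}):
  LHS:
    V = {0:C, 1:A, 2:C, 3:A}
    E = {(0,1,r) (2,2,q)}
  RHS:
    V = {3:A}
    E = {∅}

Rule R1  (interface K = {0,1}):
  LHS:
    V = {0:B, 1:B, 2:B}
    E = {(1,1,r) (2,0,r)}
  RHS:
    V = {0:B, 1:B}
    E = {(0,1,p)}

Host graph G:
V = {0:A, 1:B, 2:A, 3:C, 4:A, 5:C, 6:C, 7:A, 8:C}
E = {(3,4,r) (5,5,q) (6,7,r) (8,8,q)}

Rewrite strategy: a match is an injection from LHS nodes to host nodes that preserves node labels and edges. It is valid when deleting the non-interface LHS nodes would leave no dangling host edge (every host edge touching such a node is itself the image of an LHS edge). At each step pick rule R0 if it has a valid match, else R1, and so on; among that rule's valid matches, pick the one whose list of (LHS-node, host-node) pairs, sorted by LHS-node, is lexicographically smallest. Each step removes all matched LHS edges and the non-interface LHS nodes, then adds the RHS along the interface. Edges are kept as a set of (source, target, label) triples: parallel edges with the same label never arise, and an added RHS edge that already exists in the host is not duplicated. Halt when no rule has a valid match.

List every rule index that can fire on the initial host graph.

Answer: [R0]

Rewrite trace:
R0: 12 valid matches — {0↦3, 1↦4, 2↦5, 3↦0}, {0↦3, 1↦4, 2↦5, 3↦2}, {0↦3, 1↦4, 2↦5, 3↦7} (+9 more)
R1: no valid match — LHS pattern not found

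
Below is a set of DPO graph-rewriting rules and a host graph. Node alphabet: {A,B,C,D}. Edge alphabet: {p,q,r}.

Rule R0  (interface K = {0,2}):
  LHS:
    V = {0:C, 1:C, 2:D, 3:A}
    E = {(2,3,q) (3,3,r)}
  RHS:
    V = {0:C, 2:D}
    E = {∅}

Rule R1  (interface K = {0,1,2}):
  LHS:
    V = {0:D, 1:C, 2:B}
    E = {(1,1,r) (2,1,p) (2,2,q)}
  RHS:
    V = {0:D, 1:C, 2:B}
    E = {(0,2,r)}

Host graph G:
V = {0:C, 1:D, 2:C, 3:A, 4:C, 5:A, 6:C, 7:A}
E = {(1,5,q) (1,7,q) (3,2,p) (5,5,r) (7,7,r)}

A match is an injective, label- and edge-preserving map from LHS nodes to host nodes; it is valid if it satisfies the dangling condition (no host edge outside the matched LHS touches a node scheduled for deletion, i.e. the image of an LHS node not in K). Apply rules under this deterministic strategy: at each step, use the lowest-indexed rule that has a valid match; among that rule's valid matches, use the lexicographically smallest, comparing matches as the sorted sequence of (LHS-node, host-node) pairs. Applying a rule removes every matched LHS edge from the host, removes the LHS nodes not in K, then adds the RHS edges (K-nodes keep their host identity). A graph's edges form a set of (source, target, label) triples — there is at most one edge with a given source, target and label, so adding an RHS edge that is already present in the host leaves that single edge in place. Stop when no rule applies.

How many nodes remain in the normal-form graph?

Answer: 4

Steps:
start.  V:8 E:5  edges: 1-q->5 1-q->7 3-p->2 5-r->5 7-r->7
1. fire R0 via {0↦0, 1↦4, 2↦1, 3↦5}  →  V:6 E:3  edges: 1-q->7 3-p->2 7-r->7
2. fire R0 via {0↦0, 1↦6, 2↦1, 3↦7}  →  V:4 E:1  edges: 3-p->2
final graph: no rule applies after step 2
NF nodes: {0:C, 1:D, 2:C, 3:A}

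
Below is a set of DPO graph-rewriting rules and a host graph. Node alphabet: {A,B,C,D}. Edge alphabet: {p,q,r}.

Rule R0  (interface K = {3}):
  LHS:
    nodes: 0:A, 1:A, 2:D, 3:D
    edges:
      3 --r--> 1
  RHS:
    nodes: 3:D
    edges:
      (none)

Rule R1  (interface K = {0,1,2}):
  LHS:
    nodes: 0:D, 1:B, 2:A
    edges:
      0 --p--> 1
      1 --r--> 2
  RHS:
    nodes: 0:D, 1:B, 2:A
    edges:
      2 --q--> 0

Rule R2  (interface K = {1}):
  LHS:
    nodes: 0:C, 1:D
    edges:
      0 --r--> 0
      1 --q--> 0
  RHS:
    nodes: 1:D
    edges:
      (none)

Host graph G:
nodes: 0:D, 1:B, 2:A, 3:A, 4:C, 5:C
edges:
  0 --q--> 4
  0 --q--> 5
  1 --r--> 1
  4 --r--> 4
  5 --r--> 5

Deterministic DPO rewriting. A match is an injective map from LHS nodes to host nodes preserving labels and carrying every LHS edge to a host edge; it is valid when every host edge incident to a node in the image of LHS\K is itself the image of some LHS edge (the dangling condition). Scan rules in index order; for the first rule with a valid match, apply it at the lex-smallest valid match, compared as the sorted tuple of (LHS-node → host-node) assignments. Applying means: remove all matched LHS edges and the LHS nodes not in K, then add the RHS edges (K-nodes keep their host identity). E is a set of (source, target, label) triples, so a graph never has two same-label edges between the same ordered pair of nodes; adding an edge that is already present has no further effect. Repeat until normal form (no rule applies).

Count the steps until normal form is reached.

[0] host  ⇒  6 nodes, 5 edges  {0-q->4 0-q->5 1-r->1 4-r->4 5-r->5}
[1] R2 @ {0↦4, 1↦0}  ⇒  5 nodes, 3 edges  {0-q->5 1-r->1 5-r->5}
[2] R2 @ {0↦5, 1↦0}  ⇒  4 nodes, 1 edges  {1-r->1}
normal form: no rule applies after step 2

Answer: 2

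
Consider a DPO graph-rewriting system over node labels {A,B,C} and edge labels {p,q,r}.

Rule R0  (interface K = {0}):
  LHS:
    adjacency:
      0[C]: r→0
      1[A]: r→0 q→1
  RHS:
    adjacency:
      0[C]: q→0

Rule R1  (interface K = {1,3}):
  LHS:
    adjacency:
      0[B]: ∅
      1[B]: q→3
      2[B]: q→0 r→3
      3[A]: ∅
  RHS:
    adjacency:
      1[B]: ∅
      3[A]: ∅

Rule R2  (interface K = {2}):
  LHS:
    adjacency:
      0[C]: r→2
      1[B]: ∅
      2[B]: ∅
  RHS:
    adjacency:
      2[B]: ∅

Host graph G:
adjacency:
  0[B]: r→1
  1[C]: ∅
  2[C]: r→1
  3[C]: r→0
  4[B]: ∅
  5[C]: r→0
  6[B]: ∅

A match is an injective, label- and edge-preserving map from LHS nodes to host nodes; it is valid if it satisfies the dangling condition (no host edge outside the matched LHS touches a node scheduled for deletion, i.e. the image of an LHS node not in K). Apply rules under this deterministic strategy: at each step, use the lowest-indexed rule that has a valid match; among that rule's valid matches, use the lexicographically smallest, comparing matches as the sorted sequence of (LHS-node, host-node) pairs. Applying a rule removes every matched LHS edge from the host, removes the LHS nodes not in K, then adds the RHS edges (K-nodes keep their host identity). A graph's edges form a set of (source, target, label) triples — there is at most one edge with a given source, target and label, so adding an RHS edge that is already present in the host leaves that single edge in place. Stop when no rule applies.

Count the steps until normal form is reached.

Answer: 2

Derivation:
[0] host  ⇒  7 nodes, 4 edges  {0-r->1 2-r->1 3-r->0 5-r->0}
[1] R2 @ {0↦3, 1↦4, 2↦0}  ⇒  5 nodes, 3 edges  {0-r->1 2-r->1 5-r->0}
[2] R2 @ {0↦5, 1↦6, 2↦0}  ⇒  3 nodes, 2 edges  {0-r->1 2-r->1}
normal form: no rule applies after step 2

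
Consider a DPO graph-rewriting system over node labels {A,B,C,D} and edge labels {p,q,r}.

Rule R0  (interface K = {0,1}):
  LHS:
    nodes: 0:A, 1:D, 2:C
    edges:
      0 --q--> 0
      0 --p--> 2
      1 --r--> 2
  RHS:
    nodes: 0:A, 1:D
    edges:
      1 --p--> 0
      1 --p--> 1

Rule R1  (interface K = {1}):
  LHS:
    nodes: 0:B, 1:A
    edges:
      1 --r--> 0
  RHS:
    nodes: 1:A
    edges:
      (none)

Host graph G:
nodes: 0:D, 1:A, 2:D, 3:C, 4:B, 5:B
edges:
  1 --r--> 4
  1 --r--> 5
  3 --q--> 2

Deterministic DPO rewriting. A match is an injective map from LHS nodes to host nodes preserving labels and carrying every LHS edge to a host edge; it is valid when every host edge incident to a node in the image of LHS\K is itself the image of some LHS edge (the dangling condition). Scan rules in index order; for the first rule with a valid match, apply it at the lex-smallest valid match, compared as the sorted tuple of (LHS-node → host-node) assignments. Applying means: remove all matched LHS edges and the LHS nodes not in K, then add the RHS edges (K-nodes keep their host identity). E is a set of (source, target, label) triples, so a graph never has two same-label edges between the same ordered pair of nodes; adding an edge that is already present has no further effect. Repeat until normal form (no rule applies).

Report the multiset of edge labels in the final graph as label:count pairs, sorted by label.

initial: |V|=6 |E|=3  E = 1-r->4 1-r->5 3-q->2
step 1: apply R1 at {0↦4, 1↦1}  → |V|=5 |E|=2  E = 1-r->5 3-q->2
step 2: apply R1 at {0↦5, 1↦1}  → |V|=4 |E|=1  E = 3-q->2
normal form: no rule applies after step 2
NF edges: [(3, 2, 'q')]

Answer: q:1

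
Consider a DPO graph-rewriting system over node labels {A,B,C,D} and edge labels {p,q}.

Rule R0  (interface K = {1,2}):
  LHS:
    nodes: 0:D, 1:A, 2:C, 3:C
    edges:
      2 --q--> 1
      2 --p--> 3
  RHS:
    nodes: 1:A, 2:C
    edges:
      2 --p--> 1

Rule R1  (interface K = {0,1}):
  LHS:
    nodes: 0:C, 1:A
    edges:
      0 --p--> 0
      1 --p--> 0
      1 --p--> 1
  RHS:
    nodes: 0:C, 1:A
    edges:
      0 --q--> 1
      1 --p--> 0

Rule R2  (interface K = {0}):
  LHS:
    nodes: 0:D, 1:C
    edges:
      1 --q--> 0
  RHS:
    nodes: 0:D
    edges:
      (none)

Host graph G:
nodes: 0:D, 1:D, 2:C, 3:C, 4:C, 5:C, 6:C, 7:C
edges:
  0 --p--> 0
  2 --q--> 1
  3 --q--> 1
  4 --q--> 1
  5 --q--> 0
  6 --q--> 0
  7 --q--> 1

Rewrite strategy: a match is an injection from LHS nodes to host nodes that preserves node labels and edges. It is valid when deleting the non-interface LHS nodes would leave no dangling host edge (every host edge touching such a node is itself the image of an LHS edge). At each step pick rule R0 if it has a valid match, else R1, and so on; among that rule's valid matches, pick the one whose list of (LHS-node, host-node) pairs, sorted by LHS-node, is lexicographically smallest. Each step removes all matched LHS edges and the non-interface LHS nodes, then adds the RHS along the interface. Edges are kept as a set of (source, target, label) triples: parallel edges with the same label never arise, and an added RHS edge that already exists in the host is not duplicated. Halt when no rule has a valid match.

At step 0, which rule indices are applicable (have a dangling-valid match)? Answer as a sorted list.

Answer: [R2]

Derivation:
R0: no valid match — LHS pattern not found
R1: no valid match — LHS pattern not found
R2: 6 valid matches — {0↦0, 1↦5}, {0↦0, 1↦6}, {0↦1, 1↦2} (+3 more)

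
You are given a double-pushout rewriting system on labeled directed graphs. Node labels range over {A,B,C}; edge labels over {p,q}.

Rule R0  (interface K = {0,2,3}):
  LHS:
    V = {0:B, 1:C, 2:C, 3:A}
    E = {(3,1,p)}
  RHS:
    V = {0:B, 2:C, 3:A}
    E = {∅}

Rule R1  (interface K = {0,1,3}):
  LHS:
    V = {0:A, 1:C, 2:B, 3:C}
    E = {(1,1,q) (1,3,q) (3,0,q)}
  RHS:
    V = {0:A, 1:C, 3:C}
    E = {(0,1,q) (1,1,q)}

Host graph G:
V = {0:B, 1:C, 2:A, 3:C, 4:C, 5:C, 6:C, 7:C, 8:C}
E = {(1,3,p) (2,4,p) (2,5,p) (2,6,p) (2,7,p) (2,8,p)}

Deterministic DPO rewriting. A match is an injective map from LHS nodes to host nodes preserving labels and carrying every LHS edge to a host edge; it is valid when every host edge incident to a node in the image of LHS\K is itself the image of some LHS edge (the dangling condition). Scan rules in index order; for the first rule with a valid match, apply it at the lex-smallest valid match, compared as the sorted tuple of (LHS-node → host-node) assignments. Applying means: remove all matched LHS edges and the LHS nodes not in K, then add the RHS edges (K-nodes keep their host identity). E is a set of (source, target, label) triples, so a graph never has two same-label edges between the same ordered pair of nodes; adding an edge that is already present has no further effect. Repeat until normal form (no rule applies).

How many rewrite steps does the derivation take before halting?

Answer: 5

Derivation:
start.  V:9 E:6  edges: 1-p->3 2-p->4 2-p->5 2-p->6 2-p->7 2-p->8
1. fire R0 via {0↦0, 1↦4, 2↦1, 3↦2}  →  V:8 E:5  edges: 1-p->3 2-p->5 2-p->6 2-p->7 2-p->8
2. fire R0 via {0↦0, 1↦5, 2↦1, 3↦2}  →  V:7 E:4  edges: 1-p->3 2-p->6 2-p->7 2-p->8
3. fire R0 via {0↦0, 1↦6, 2↦1, 3↦2}  →  V:6 E:3  edges: 1-p->3 2-p->7 2-p->8
4. fire R0 via {0↦0, 1↦7, 2↦1, 3↦2}  →  V:5 E:2  edges: 1-p->3 2-p->8
5. fire R0 via {0↦0, 1↦8, 2↦1, 3↦2}  →  V:4 E:1  edges: 1-p->3
final graph: no rule applies after step 5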